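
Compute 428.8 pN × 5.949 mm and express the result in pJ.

428.8 × 10^-12 × 5.949 × 10^-3 = 2550.9312 × 10^-15 J

2.5509312 pJ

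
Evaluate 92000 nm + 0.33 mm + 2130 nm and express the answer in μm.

In μm:
  92000 nm = 92000 × 10^-3 μm = 92
  0.33 mm = 0.33 × 10^3 μm = 330
  2130 nm = 2130 × 10^-3 μm = 2.13
Sum: 92 + 330 + 2.13 = 424.13

424.13 μm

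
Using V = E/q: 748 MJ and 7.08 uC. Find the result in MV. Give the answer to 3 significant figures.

106000000 MV

(748 × 10⁶) / (7.08 × 10⁻⁶) = 105.65 × 10¹² V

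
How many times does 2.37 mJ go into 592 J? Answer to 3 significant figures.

(592) / (2.37 × 10^-3) = 249.8 × 10^3

250000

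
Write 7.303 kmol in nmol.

7303000000000 nmol

kilo = 10³, nano = 10⁻⁹; factor is 10¹².
7.303 × 10¹² = 7303000000000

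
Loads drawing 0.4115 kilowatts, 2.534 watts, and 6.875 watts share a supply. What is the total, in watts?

In watts:
  0.4115 kilowatts = 0.4115 × 10^3 watts = 411.5
  2.534 watts → 2.534
  6.875 watts → 6.875
Sum: 411.5 + 2.534 + 6.875 = 420.909

420.909 watts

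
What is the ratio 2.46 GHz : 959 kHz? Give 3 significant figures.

(2.46e9) / (959e3) = 0.002565e6

2570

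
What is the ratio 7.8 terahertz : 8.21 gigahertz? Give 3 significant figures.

950

(7.8 × 10¹²) / (8.21 × 10⁹) = 0.9501 × 10³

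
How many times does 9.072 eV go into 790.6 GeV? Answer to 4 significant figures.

87150000000

(790.6 × 10^9) / (9.072) = 87.147 × 10^9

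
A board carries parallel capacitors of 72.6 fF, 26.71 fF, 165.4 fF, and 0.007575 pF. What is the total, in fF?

In fF:
  72.6 fF → 72.6
  26.71 fF → 26.71
  165.4 fF → 165.4
  0.007575 pF = 0.007575 × 10^3 fF = 7.575
Sum: 72.6 + 26.71 + 165.4 + 7.575 = 272.285

272.285 fF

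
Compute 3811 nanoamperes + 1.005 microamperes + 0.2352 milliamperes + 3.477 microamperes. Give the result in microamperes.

243.493 microamperes

In microamperes:
  3811 nanoamperes = 3811e-3 microamperes = 3.811
  1.005 microamperes → 1.005
  0.2352 milliamperes = 0.2352e3 microamperes = 235.2
  3.477 microamperes → 3.477
Sum: 3.811 + 1.005 + 235.2 + 3.477 = 243.493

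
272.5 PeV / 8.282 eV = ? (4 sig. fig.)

32900000000000000

(272.5e15) / (8.282) = 32.903e15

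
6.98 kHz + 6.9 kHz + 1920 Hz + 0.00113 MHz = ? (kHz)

In kHz:
  6.98 kHz → 6.98
  6.9 kHz → 6.9
  1920 Hz = 1920e-3 kHz = 1.92
  0.00113 MHz = 0.00113e3 kHz = 1.13
Sum: 6.98 + 6.9 + 1.92 + 1.13 = 16.93

16.93 kHz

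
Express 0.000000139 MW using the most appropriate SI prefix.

139 mW

= 139 × 10^-3 W; 10^-3 is milli.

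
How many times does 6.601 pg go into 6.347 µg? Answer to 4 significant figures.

961500

(6.347 × 10^-6) / (6.601 × 10^-12) = 0.96152 × 10^6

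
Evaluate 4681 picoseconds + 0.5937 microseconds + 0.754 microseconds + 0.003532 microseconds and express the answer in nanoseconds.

1355.913 nanoseconds

In nanoseconds:
  4681 picoseconds = 4681e-3 nanoseconds = 4.681
  0.5937 microseconds = 0.5937e3 nanoseconds = 593.7
  0.754 microseconds = 0.754e3 nanoseconds = 754
  0.003532 microseconds = 0.003532e3 nanoseconds = 3.532
Sum: 4.681 + 593.7 + 754 + 3.532 = 1355.913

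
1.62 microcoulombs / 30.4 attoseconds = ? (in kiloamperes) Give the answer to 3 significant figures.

(1.62 × 10^-6) / (30.4 × 10^-18) = 0.053289 × 10^12 A

53300000 kiloamperes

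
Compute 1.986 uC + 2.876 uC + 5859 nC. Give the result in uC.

In uC:
  1.986 uC → 1.986
  2.876 uC → 2.876
  5859 nC = 5859 × 10⁻³ uC = 5.859
Sum: 1.986 + 2.876 + 5.859 = 10.721

10.721 uC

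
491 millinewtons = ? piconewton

491000000000 piconewtons

milli = 10⁻³, pico = 10⁻¹²; factor is 10⁹.
491 × 10⁹ = 491000000000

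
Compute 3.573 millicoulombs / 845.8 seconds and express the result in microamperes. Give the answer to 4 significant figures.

(3.573 × 10^-3) / (845.8) = 0.0042244 × 10^-3 A

4.224 microamperes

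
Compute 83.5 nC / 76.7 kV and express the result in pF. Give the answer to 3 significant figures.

1.09 pF

(83.5e-9) / (76.7e3) = 1.0887e-12 F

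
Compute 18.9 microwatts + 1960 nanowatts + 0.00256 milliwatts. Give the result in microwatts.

In microwatts:
  18.9 microwatts → 18.9
  1960 nanowatts = 1960 × 10^-3 microwatts = 1.96
  0.00256 milliwatts = 0.00256 × 10^3 microwatts = 2.56
Sum: 18.9 + 1.96 + 2.56 = 23.42

23.42 microwatts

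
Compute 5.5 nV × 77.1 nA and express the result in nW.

5.5e-9 × 77.1e-9 = 424.05e-18 W

0.00000042405 nW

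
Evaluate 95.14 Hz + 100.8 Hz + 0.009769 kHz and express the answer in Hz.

In Hz:
  95.14 Hz → 95.14
  100.8 Hz → 100.8
  0.009769 kHz = 0.009769e3 Hz = 9.769
Sum: 95.14 + 100.8 + 9.769 = 205.709

205.709 Hz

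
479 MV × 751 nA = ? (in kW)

0.359729 kW

479 × 10^6 × 751 × 10^-9 = 359729 × 10^-3 W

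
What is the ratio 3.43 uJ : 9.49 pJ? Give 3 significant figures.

361000

(3.43 × 10⁻⁶) / (9.49 × 10⁻¹²) = 0.3614 × 10⁶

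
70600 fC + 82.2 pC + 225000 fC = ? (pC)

In pC:
  70600 fC = 70600 × 10⁻³ pC = 70.6
  82.2 pC → 82.2
  225000 fC = 225000 × 10⁻³ pC = 225
Sum: 70.6 + 82.2 + 225 = 377.8

377.8 pC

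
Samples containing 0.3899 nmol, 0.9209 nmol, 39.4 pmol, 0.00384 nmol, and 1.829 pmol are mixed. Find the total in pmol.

1355.869 pmol

In pmol:
  0.3899 nmol = 0.3899 × 10³ pmol = 389.9
  0.9209 nmol = 0.9209 × 10³ pmol = 920.9
  39.4 pmol → 39.4
  0.00384 nmol = 0.00384 × 10³ pmol = 3.84
  1.829 pmol → 1.829
Sum: 389.9 + 920.9 + 39.4 + 3.84 + 1.829 = 1355.869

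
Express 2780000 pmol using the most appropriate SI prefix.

2.78 umol

= 2.78 × 10⁻⁶ mol; 10⁻⁶ is micro.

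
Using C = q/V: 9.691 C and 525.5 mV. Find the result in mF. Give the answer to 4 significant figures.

18440 mF

(9.691) / (525.5 × 10^-3) = 0.0184415 × 10^3 F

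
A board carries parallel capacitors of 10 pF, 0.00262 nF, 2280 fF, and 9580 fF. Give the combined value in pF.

In pF:
  10 pF → 10
  0.00262 nF = 0.00262e3 pF = 2.62
  2280 fF = 2280e-3 pF = 2.28
  9580 fF = 9580e-3 pF = 9.58
Sum: 10 + 2.62 + 2.28 + 9.58 = 24.48

24.48 pF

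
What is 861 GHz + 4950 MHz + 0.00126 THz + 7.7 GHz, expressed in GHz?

In GHz:
  861 GHz → 861
  4950 MHz = 4950 × 10⁻³ GHz = 4.95
  0.00126 THz = 0.00126 × 10³ GHz = 1.26
  7.7 GHz → 7.7
Sum: 861 + 4.95 + 1.26 + 7.7 = 874.91

874.91 GHz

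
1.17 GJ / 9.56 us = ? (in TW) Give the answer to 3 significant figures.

122 TW

(1.17 × 10⁹) / (9.56 × 10⁻⁶) = 0.12238 × 10¹⁵ W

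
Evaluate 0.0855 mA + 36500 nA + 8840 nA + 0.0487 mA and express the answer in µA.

179.54 µA

In µA:
  0.0855 mA = 0.0855 × 10³ µA = 85.5
  36500 nA = 36500 × 10⁻³ µA = 36.5
  8840 nA = 8840 × 10⁻³ µA = 8.84
  0.0487 mA = 0.0487 × 10³ µA = 48.7
Sum: 85.5 + 36.5 + 8.84 + 48.7 = 179.54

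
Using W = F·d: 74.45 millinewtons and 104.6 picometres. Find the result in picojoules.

7.78747 picojoules

74.45e-3 × 104.6e-12 = 7787.47e-15 J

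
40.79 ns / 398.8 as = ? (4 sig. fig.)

102300000

(40.79e-9) / (398.8e-18) = 0.10228e9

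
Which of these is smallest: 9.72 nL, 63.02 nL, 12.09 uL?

9.72 nL = 0.00000000972 L
63.02 nL = 0.00000006302 L
12.09 uL = 0.00001209 L

9.72 nL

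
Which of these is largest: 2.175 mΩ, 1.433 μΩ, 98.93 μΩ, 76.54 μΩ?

2.175 mΩ

2.175 mΩ = 0.002175 Ω
1.433 μΩ = 0.000001433 Ω
98.93 μΩ = 0.00009893 Ω
76.54 μΩ = 0.00007654 Ω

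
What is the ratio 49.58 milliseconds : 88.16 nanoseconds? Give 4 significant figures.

(49.58 × 10^-3) / (88.16 × 10^-9) = 0.56239 × 10^6

562400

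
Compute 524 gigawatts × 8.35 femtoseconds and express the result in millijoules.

4.3754 millijoules

524 × 10^9 × 8.35 × 10^-15 = 4375.4 × 10^-6 J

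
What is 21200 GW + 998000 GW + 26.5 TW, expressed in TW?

1045.7 TW

In TW:
  21200 GW = 21200 × 10^-3 TW = 21.2
  998000 GW = 998000 × 10^-3 TW = 998
  26.5 TW → 26.5
Sum: 21.2 + 998 + 26.5 = 1045.7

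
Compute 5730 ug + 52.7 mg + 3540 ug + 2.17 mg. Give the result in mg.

In mg:
  5730 ug = 5730 × 10^-3 mg = 5.73
  52.7 mg → 52.7
  3540 ug = 3540 × 10^-3 mg = 3.54
  2.17 mg → 2.17
Sum: 5.73 + 52.7 + 3.54 + 2.17 = 64.14

64.14 mg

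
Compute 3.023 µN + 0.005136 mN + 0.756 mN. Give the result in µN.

In µN:
  3.023 µN → 3.023
  0.005136 mN = 0.005136 × 10³ µN = 5.136
  0.756 mN = 0.756 × 10³ µN = 756
Sum: 3.023 + 5.136 + 756 = 764.159

764.159 µN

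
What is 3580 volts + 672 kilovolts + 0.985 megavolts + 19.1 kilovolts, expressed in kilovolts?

1679.68 kilovolts

In kilovolts:
  3580 volts = 3580e-3 kilovolts = 3.58
  672 kilovolts → 672
  0.985 megavolts = 0.985e3 kilovolts = 985
  19.1 kilovolts → 19.1
Sum: 3.58 + 672 + 985 + 19.1 = 1679.68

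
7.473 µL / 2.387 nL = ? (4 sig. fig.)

3131

(7.473 × 10⁻⁶) / (2.387 × 10⁻⁹) = 3.1307 × 10³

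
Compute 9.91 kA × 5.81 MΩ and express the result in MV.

9.91 × 10³ × 5.81 × 10⁶ = 57.5771 × 10⁹ V

57577.1 MV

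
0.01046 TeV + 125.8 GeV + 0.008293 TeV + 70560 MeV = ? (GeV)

In GeV:
  0.01046 TeV = 0.01046e3 GeV = 10.46
  125.8 GeV → 125.8
  0.008293 TeV = 0.008293e3 GeV = 8.293
  70560 MeV = 70560e-3 GeV = 70.56
Sum: 10.46 + 125.8 + 8.293 + 70.56 = 215.113

215.113 GeV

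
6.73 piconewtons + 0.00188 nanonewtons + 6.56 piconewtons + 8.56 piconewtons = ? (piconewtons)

23.73 piconewtons

In piconewtons:
  6.73 piconewtons → 6.73
  0.00188 nanonewtons = 0.00188e3 piconewtons = 1.88
  6.56 piconewtons → 6.56
  8.56 piconewtons → 8.56
Sum: 6.73 + 1.88 + 6.56 + 8.56 = 23.73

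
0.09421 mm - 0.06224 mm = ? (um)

31.97 um

In um:
  0.09421 mm = 0.09421 × 10³ um = 94.21
  0.06224 mm = 0.06224 × 10³ um = 62.24
Difference: 94.21 - 62.24 = 31.97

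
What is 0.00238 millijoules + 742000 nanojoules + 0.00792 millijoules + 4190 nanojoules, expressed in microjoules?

756.49 microjoules

In microjoules:
  0.00238 millijoules = 0.00238 × 10³ microjoules = 2.38
  742000 nanojoules = 742000 × 10⁻³ microjoules = 742
  0.00792 millijoules = 0.00792 × 10³ microjoules = 7.92
  4190 nanojoules = 4190 × 10⁻³ microjoules = 4.19
Sum: 2.38 + 742 + 7.92 + 4.19 = 756.49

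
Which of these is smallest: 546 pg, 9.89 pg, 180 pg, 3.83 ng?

546 pg = 0.000000000546 g
9.89 pg = 0.00000000000989 g
180 pg = 0.00000000018 g
3.83 ng = 0.00000000383 g

9.89 pg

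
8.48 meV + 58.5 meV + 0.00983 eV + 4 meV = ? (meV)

80.81 meV

In meV:
  8.48 meV → 8.48
  58.5 meV → 58.5
  0.00983 eV = 0.00983e3 meV = 9.83
  4 meV → 4
Sum: 8.48 + 58.5 + 9.83 + 4 = 80.81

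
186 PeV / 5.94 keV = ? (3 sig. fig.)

31300000000000

(186e15) / (5.94e3) = 31.31e12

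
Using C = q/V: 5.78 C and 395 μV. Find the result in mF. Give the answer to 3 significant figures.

(5.78) / (395e-6) = 0.014633e6 F

14600000 mF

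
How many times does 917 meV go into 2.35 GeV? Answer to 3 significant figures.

2560000000

(2.35 × 10^9) / (917 × 10^-3) = 0.002563 × 10^12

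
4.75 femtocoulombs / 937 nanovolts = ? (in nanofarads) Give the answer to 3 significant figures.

(4.75 × 10⁻¹⁵) / (937 × 10⁻⁹) = 0.0050694 × 10⁻⁶ F

5.07 nanofarads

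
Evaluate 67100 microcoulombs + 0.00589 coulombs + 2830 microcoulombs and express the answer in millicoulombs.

In millicoulombs:
  67100 microcoulombs = 67100 × 10⁻³ millicoulombs = 67.1
  0.00589 coulombs = 0.00589 × 10³ millicoulombs = 5.89
  2830 microcoulombs = 2830 × 10⁻³ millicoulombs = 2.83
Sum: 67.1 + 5.89 + 2.83 = 75.82

75.82 millicoulombs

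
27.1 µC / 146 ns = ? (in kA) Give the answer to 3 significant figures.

(27.1 × 10^-6) / (146 × 10^-9) = 0.18562 × 10^3 A

0.186 kA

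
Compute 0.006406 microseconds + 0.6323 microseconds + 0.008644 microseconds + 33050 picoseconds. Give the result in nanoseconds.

680.4 nanoseconds

In nanoseconds:
  0.006406 microseconds = 0.006406 × 10³ nanoseconds = 6.406
  0.6323 microseconds = 0.6323 × 10³ nanoseconds = 632.3
  0.008644 microseconds = 0.008644 × 10³ nanoseconds = 8.644
  33050 picoseconds = 33050 × 10⁻³ nanoseconds = 33.05
Sum: 6.406 + 632.3 + 8.644 + 33.05 = 680.4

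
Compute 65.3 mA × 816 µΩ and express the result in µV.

53.2848 µV

65.3 × 10^-3 × 816 × 10^-6 = 53284.8 × 10^-9 V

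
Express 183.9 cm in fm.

1839000000000000 fm

centi = 10^-2, femto = 10^-15; factor is 10^13.
183.9 × 10^13 = 1839000000000000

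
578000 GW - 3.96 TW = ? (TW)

574.04 TW

In TW:
  578000 GW = 578000 × 10^-3 TW = 578
  3.96 TW → 3.96
Difference: 578 - 3.96 = 574.04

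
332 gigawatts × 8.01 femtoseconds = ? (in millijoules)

2.65932 millijoules

332 × 10⁹ × 8.01 × 10⁻¹⁵ = 2659.32 × 10⁻⁶ J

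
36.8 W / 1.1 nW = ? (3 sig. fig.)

(36.8) / (1.1 × 10⁻⁹) = 33.45 × 10⁹

33500000000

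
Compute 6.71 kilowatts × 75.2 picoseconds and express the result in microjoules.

6.71 × 10^3 × 75.2 × 10^-12 = 504.592 × 10^-9 J

0.504592 microjoules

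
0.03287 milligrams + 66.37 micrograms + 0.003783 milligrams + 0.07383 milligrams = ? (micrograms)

176.853 micrograms

In micrograms:
  0.03287 milligrams = 0.03287 × 10^3 micrograms = 32.87
  66.37 micrograms → 66.37
  0.003783 milligrams = 0.003783 × 10^3 micrograms = 3.783
  0.07383 milligrams = 0.07383 × 10^3 micrograms = 73.83
Sum: 32.87 + 66.37 + 3.783 + 73.83 = 176.853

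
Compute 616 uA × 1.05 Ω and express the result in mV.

616 × 10^-6 × 1.05 = 646.8 × 10^-6 V

0.6468 mV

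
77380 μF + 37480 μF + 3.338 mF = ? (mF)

In mF:
  77380 μF = 77380 × 10^-3 mF = 77.38
  37480 μF = 37480 × 10^-3 mF = 37.48
  3.338 mF → 3.338
Sum: 77.38 + 37.48 + 3.338 = 118.198

118.198 mF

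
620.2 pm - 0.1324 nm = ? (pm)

487.8 pm

In pm:
  620.2 pm → 620.2
  0.1324 nm = 0.1324 × 10^3 pm = 132.4
Difference: 620.2 - 132.4 = 487.8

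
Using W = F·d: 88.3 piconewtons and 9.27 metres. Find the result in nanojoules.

0.818541 nanojoules

88.3 × 10^-12 × 9.27 = 818.541 × 10^-12 J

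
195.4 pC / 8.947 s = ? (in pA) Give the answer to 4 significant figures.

21.84 pA

(195.4e-12) / (8.947) = 21.8397e-12 A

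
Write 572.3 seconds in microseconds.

(no prefix) = 1e0, micro = 1e-6; factor is 1e6.
572.3 × 1e6 = 572300000

572300000 microseconds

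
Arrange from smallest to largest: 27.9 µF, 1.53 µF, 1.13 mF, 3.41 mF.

1.53 µF < 27.9 µF < 1.13 mF < 3.41 mF

27.9 µF = 0.0000279 F
1.53 µF = 0.00000153 F
1.13 mF = 0.00113 F
3.41 mF = 0.00341 F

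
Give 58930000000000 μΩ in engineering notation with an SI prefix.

= 58.93 × 10⁶ Ω; 10⁶ is mega.

58.93 MΩ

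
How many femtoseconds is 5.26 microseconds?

5260000000 femtoseconds

micro = 10^-6, femto = 10^-15; factor is 10^9.
5.26 × 10^9 = 5260000000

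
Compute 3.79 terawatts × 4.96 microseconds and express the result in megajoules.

3.79 × 10^12 × 4.96 × 10^-6 = 18.7984 × 10^6 J

18.7984 megajoules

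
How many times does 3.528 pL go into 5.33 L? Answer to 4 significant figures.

(5.33) / (3.528e-12) = 1.5108e12

1511000000000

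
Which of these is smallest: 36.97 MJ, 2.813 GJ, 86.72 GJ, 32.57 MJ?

32.57 MJ

36.97 MJ = 36970000 J
2.813 GJ = 2813000000 J
86.72 GJ = 86720000000 J
32.57 MJ = 32570000 J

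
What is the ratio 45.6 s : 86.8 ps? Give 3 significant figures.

525000000000

(45.6) / (86.8 × 10⁻¹²) = 0.5253 × 10¹²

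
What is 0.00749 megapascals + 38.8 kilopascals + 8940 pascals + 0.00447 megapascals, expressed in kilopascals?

In kilopascals:
  0.00749 megapascals = 0.00749e3 kilopascals = 7.49
  38.8 kilopascals → 38.8
  8940 pascals = 8940e-3 kilopascals = 8.94
  0.00447 megapascals = 0.00447e3 kilopascals = 4.47
Sum: 7.49 + 38.8 + 8.94 + 4.47 = 59.7

59.7 kilopascals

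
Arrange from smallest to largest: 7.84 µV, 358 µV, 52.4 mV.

7.84 µV < 358 µV < 52.4 mV

7.84 µV = 0.00000784 V
358 µV = 0.000358 V
52.4 mV = 0.0524 V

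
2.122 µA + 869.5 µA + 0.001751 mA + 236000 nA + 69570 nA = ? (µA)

In µA:
  2.122 µA → 2.122
  869.5 µA → 869.5
  0.001751 mA = 0.001751e3 µA = 1.751
  236000 nA = 236000e-3 µA = 236
  69570 nA = 69570e-3 µA = 69.57
Sum: 2.122 + 869.5 + 1.751 + 236 + 69.57 = 1178.943

1178.943 µA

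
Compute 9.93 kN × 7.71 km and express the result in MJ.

9.93 × 10³ × 7.71 × 10³ = 76.5603 × 10⁶ J

76.5603 MJ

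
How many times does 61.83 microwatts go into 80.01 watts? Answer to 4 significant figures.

1294000

(80.01) / (61.83 × 10⁻⁶) = 1.294 × 10⁶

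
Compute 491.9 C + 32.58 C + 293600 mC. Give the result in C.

818.08 C

In C:
  491.9 C → 491.9
  32.58 C → 32.58
  293600 mC = 293600 × 10⁻³ C = 293.6
Sum: 491.9 + 32.58 + 293.6 = 818.08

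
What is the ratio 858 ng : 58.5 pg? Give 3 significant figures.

14700

(858 × 10⁻⁹) / (58.5 × 10⁻¹²) = 14.67 × 10³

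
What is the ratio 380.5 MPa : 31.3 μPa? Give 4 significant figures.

12160000000000

(380.5 × 10⁶) / (31.3 × 10⁻⁶) = 12.157 × 10¹²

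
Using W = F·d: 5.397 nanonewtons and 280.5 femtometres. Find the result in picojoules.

0.0000000015138585 picojoules

5.397 × 10^-9 × 280.5 × 10^-15 = 1513.8585 × 10^-24 J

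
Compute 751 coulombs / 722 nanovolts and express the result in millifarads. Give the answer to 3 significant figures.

(751) / (722e-9) = 1.0402e9 F

1040000000000 millifarads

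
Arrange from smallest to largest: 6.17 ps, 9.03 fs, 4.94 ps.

9.03 fs < 4.94 ps < 6.17 ps

6.17 ps = 0.00000000000617 s
9.03 fs = 0.00000000000000903 s
4.94 ps = 0.00000000000494 s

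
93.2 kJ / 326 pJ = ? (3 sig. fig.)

286000000000000

(93.2 × 10³) / (326 × 10⁻¹²) = 0.2859 × 10¹⁵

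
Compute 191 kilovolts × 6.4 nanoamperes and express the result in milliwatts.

1.2224 milliwatts

191 × 10³ × 6.4 × 10⁻⁹ = 1222.4 × 10⁻⁶ W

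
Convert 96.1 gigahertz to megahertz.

96100 megahertz

giga = 1e9, mega = 1e6; factor is 1e3.
96.1 × 1e3 = 96100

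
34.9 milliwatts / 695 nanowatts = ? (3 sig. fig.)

(34.9 × 10^-3) / (695 × 10^-9) = 0.05022 × 10^6

50200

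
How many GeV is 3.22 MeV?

mega = 10⁶, giga = 10⁹; factor is 10⁻³.
3.22 × 10⁻³ = 0.00322

0.00322 GeV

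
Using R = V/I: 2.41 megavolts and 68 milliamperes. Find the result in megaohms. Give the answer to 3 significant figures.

(2.41 × 10⁶) / (68 × 10⁻³) = 0.035441 × 10⁹ Ω

35.4 megaohms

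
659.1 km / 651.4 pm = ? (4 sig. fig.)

(659.1e3) / (651.4e-12) = 1.0118e15

1012000000000000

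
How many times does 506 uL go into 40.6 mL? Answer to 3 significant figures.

(40.6 × 10^-3) / (506 × 10^-6) = 0.08024 × 10^3

80.2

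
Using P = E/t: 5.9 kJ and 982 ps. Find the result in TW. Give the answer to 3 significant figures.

6.01 TW

(5.9 × 10³) / (982 × 10⁻¹²) = 0.0060081 × 10¹⁵ W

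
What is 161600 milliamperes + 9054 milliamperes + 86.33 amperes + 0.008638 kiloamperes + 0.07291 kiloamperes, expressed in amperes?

In amperes:
  161600 milliamperes = 161600 × 10⁻³ amperes = 161.6
  9054 milliamperes = 9054 × 10⁻³ amperes = 9.054
  86.33 amperes → 86.33
  0.008638 kiloamperes = 0.008638 × 10³ amperes = 8.638
  0.07291 kiloamperes = 0.07291 × 10³ amperes = 72.91
Sum: 161.6 + 9.054 + 86.33 + 8.638 + 72.91 = 338.532

338.532 amperes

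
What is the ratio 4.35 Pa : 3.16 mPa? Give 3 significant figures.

1380

(4.35) / (3.16 × 10⁻³) = 1.377 × 10³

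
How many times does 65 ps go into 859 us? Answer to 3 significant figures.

13200000

(859 × 10^-6) / (65 × 10^-12) = 13.22 × 10^6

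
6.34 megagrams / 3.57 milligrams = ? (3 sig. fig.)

(6.34 × 10^6) / (3.57 × 10^-3) = 1.776 × 10^9

1780000000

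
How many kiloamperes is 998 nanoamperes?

nano = 10^-9, kilo = 10^3; factor is 10^-12.
998 × 10^-12 = 0.000000000998

0.000000000998 kiloamperes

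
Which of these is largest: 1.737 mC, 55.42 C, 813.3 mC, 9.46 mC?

1.737 mC = 0.001737 C
55.42 C = 55.42 C
813.3 mC = 0.8133 C
9.46 mC = 0.00946 C

55.42 C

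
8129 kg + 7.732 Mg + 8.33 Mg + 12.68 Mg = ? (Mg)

In Mg:
  8129 kg = 8129 × 10⁻³ Mg = 8.129
  7.732 Mg → 7.732
  8.33 Mg → 8.33
  12.68 Mg → 12.68
Sum: 8.129 + 7.732 + 8.33 + 12.68 = 36.871

36.871 Mg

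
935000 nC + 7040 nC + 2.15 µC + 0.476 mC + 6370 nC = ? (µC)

In µC:
  935000 nC = 935000 × 10⁻³ µC = 935
  7040 nC = 7040 × 10⁻³ µC = 7.04
  2.15 µC → 2.15
  0.476 mC = 0.476 × 10³ µC = 476
  6370 nC = 6370 × 10⁻³ µC = 6.37
Sum: 935 + 7.04 + 2.15 + 476 + 6.37 = 1426.56

1426.56 µC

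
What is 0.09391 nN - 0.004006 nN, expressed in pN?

89.904 pN

In pN:
  0.09391 nN = 0.09391 × 10^3 pN = 93.91
  0.004006 nN = 0.004006 × 10^3 pN = 4.006
Difference: 93.91 - 4.006 = 89.904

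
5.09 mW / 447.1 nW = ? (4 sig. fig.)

11380

(5.09e-3) / (447.1e-9) = 0.011384e6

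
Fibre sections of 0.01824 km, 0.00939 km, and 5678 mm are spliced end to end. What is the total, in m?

In m:
  0.01824 km = 0.01824 × 10³ m = 18.24
  0.00939 km = 0.00939 × 10³ m = 9.39
  5678 mm = 5678 × 10⁻³ m = 5.678
Sum: 18.24 + 9.39 + 5.678 = 33.308

33.308 m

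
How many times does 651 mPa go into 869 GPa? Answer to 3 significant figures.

1330000000000

(869 × 10⁹) / (651 × 10⁻³) = 1.335 × 10¹²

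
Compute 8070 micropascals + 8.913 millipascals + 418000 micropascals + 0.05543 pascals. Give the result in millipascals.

In millipascals:
  8070 micropascals = 8070e-3 millipascals = 8.07
  8.913 millipascals → 8.913
  418000 micropascals = 418000e-3 millipascals = 418
  0.05543 pascals = 0.05543e3 millipascals = 55.43
Sum: 8.07 + 8.913 + 418 + 55.43 = 490.413

490.413 millipascals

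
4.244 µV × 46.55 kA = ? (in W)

0.1975582 W

4.244e-6 × 46.55e3 = 197.5582e-3 W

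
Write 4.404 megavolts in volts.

mega = 1e6, (no prefix) = 1e0; factor is 1e6.
4.404 × 1e6 = 4404000

4404000 volts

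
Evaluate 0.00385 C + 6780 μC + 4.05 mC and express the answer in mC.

14.68 mC

In mC:
  0.00385 C = 0.00385e3 mC = 3.85
  6780 μC = 6780e-3 mC = 6.78
  4.05 mC → 4.05
Sum: 3.85 + 6.78 + 4.05 = 14.68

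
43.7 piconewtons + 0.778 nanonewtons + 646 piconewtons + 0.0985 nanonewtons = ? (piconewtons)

In piconewtons:
  43.7 piconewtons → 43.7
  0.778 nanonewtons = 0.778 × 10³ piconewtons = 778
  646 piconewtons → 646
  0.0985 nanonewtons = 0.0985 × 10³ piconewtons = 98.5
Sum: 43.7 + 778 + 646 + 98.5 = 1566.2

1566.2 piconewtons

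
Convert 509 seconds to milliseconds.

509000 milliseconds

(no prefix) = 1e0, milli = 1e-3; factor is 1e3.
509 × 1e3 = 509000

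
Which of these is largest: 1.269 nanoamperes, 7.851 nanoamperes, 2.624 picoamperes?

7.851 nanoamperes

1.269 nanoamperes = 0.000000001269 amperes
7.851 nanoamperes = 0.000000007851 amperes
2.624 picoamperes = 0.000000000002624 amperes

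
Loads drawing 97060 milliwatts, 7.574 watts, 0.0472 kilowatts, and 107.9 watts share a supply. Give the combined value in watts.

259.734 watts

In watts:
  97060 milliwatts = 97060 × 10^-3 watts = 97.06
  7.574 watts → 7.574
  0.0472 kilowatts = 0.0472 × 10^3 watts = 47.2
  107.9 watts → 107.9
Sum: 97.06 + 7.574 + 47.2 + 107.9 = 259.734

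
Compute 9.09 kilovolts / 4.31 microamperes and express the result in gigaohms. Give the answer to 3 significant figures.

(9.09 × 10^3) / (4.31 × 10^-6) = 2.109 × 10^9 Ω

2.11 gigaohms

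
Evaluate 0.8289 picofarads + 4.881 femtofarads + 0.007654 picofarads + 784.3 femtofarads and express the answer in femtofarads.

1625.735 femtofarads

In femtofarads:
  0.8289 picofarads = 0.8289 × 10^3 femtofarads = 828.9
  4.881 femtofarads → 4.881
  0.007654 picofarads = 0.007654 × 10^3 femtofarads = 7.654
  784.3 femtofarads → 784.3
Sum: 828.9 + 4.881 + 7.654 + 784.3 = 1625.735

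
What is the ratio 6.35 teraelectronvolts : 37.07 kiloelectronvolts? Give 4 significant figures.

(6.35e12) / (37.07e3) = 0.1713e9

171300000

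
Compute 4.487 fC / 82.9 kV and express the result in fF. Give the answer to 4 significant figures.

(4.487 × 10^-15) / (82.9 × 10^3) = 0.0541255 × 10^-18 F

0.00005413 fF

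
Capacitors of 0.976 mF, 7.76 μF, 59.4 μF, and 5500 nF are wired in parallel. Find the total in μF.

In μF:
  0.976 mF = 0.976 × 10³ μF = 976
  7.76 μF → 7.76
  59.4 μF → 59.4
  5500 nF = 5500 × 10⁻³ μF = 5.5
Sum: 976 + 7.76 + 59.4 + 5.5 = 1048.66

1048.66 μF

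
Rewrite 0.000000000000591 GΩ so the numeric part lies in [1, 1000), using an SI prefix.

= 591 × 10^-6 Ω; 10^-6 is micro.

591 uΩ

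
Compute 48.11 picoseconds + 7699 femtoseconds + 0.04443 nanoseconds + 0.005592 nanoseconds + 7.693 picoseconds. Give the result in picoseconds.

113.524 picoseconds

In picoseconds:
  48.11 picoseconds → 48.11
  7699 femtoseconds = 7699 × 10⁻³ picoseconds = 7.699
  0.04443 nanoseconds = 0.04443 × 10³ picoseconds = 44.43
  0.005592 nanoseconds = 0.005592 × 10³ picoseconds = 5.592
  7.693 picoseconds → 7.693
Sum: 48.11 + 7.699 + 44.43 + 5.592 + 7.693 = 113.524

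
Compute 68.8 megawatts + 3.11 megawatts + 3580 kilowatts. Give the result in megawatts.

75.49 megawatts

In megawatts:
  68.8 megawatts → 68.8
  3.11 megawatts → 3.11
  3580 kilowatts = 3580e-3 megawatts = 3.58
Sum: 68.8 + 3.11 + 3.58 = 75.49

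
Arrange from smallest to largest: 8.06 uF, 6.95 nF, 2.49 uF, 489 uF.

6.95 nF < 2.49 uF < 8.06 uF < 489 uF

8.06 uF = 0.00000806 F
6.95 nF = 0.00000000695 F
2.49 uF = 0.00000249 F
489 uF = 0.000489 F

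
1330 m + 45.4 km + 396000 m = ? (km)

In km:
  1330 m = 1330 × 10^-3 km = 1.33
  45.4 km → 45.4
  396000 m = 396000 × 10^-3 km = 396
Sum: 1.33 + 45.4 + 396 = 442.73

442.73 km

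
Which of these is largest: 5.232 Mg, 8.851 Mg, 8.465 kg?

8.851 Mg

5.232 Mg = 5232000 g
8.851 Mg = 8851000 g
8.465 kg = 8465 g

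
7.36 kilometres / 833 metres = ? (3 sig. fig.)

(7.36e3) / (833) = 0.008836e3

8.84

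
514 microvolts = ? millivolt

0.514 millivolts

micro = 10^-6, milli = 10^-3; factor is 10^-3.
514 × 10^-3 = 0.514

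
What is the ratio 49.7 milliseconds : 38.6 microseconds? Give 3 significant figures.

(49.7 × 10^-3) / (38.6 × 10^-6) = 1.288 × 10^3

1290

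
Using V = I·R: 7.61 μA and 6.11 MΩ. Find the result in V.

46.4971 V

7.61 × 10^-6 × 6.11 × 10^6 = 46.4971 V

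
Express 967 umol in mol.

micro = 1e-6, (no prefix) = 1e0; factor is 1e-6.
967 × 1e-6 = 0.000967

0.000967 mol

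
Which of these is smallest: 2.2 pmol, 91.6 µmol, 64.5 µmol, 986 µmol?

2.2 pmol

2.2 pmol = 0.0000000000022 mol
91.6 µmol = 0.0000916 mol
64.5 µmol = 0.0000645 mol
986 µmol = 0.000986 mol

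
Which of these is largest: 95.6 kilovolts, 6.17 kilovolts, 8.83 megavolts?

95.6 kilovolts = 95600 volts
6.17 kilovolts = 6170 volts
8.83 megavolts = 8830000 volts

8.83 megavolts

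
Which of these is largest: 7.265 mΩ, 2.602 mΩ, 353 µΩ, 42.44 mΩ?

7.265 mΩ = 0.007265 Ω
2.602 mΩ = 0.002602 Ω
353 µΩ = 0.000353 Ω
42.44 mΩ = 0.04244 Ω

42.44 mΩ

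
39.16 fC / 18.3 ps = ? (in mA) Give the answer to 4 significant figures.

(39.16 × 10^-15) / (18.3 × 10^-12) = 2.13989 × 10^-3 A

2.140 mA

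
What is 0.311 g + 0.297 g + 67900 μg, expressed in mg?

In mg:
  0.311 g = 0.311 × 10³ mg = 311
  0.297 g = 0.297 × 10³ mg = 297
  67900 μg = 67900 × 10⁻³ mg = 67.9
Sum: 311 + 297 + 67.9 = 675.9

675.9 mg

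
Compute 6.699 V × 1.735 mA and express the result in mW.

11.622765 mW

6.699 × 1.735 × 10⁻³ = 11.622765 × 10⁻³ W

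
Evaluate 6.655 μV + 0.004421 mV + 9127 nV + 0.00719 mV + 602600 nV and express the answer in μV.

629.993 μV

In μV:
  6.655 μV → 6.655
  0.004421 mV = 0.004421 × 10^3 μV = 4.421
  9127 nV = 9127 × 10^-3 μV = 9.127
  0.00719 mV = 0.00719 × 10^3 μV = 7.19
  602600 nV = 602600 × 10^-3 μV = 602.6
Sum: 6.655 + 4.421 + 9.127 + 7.19 + 602.6 = 629.993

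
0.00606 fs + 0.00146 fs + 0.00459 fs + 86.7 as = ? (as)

98.81 as

In as:
  0.00606 fs = 0.00606 × 10³ as = 6.06
  0.00146 fs = 0.00146 × 10³ as = 1.46
  0.00459 fs = 0.00459 × 10³ as = 4.59
  86.7 as → 86.7
Sum: 6.06 + 1.46 + 4.59 + 86.7 = 98.81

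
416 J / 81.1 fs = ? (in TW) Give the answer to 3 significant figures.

(416) / (81.1 × 10^-15) = 5.1295 × 10^15 W

5130 TW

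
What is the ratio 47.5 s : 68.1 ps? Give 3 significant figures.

698000000000

(47.5) / (68.1e-12) = 0.6975e12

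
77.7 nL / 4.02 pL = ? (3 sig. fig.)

(77.7e-9) / (4.02e-12) = 19.33e3

19300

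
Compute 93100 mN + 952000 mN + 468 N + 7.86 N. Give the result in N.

In N:
  93100 mN = 93100e-3 N = 93.1
  952000 mN = 952000e-3 N = 952
  468 N → 468
  7.86 N → 7.86
Sum: 93.1 + 952 + 468 + 7.86 = 1520.96

1520.96 N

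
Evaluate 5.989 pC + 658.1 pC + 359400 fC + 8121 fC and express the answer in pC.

1031.61 pC

In pC:
  5.989 pC → 5.989
  658.1 pC → 658.1
  359400 fC = 359400 × 10^-3 pC = 359.4
  8121 fC = 8121 × 10^-3 pC = 8.121
Sum: 5.989 + 658.1 + 359.4 + 8.121 = 1031.61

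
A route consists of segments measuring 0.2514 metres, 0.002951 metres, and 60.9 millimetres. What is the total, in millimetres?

In millimetres:
  0.2514 metres = 0.2514 × 10^3 millimetres = 251.4
  0.002951 metres = 0.002951 × 10^3 millimetres = 2.951
  60.9 millimetres → 60.9
Sum: 251.4 + 2.951 + 60.9 = 315.251

315.251 millimetres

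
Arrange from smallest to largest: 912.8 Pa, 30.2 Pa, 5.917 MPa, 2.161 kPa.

30.2 Pa < 912.8 Pa < 2.161 kPa < 5.917 MPa

912.8 Pa = 912.8 Pa
30.2 Pa = 30.2 Pa
5.917 MPa = 5917000 Pa
2.161 kPa = 2161 Pa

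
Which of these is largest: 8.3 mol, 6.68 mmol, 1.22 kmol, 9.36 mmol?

1.22 kmol

8.3 mol = 8.3 mol
6.68 mmol = 0.00668 mol
1.22 kmol = 1220 mol
9.36 mmol = 0.00936 mol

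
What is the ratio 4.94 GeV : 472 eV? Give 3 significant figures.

10500000

(4.94e9) / (472) = 0.01047e9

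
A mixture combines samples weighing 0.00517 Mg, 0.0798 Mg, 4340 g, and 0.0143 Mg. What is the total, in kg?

In kg:
  0.00517 Mg = 0.00517 × 10^3 kg = 5.17
  0.0798 Mg = 0.0798 × 10^3 kg = 79.8
  4340 g = 4340 × 10^-3 kg = 4.34
  0.0143 Mg = 0.0143 × 10^3 kg = 14.3
Sum: 5.17 + 79.8 + 4.34 + 14.3 = 103.61

103.61 kg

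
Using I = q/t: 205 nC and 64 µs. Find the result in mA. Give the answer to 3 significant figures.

(205 × 10^-9) / (64 × 10^-6) = 3.2031 × 10^-3 A

3.20 mA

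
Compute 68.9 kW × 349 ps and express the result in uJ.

24.0461 uJ

68.9 × 10^3 × 349 × 10^-12 = 24046.1 × 10^-9 J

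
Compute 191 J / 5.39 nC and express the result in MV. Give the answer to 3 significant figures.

35400 MV

(191) / (5.39 × 10^-9) = 35.436 × 10^9 V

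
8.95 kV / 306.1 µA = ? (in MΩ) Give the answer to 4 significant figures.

(8.95 × 10^3) / (306.1 × 10^-6) = 0.0292388 × 10^9 Ω

29.24 MΩ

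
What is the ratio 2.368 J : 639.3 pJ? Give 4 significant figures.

3704000000

(2.368) / (639.3 × 10^-12) = 0.0037041 × 10^12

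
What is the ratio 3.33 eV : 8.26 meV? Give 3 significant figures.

(3.33) / (8.26 × 10^-3) = 0.4031 × 10^3

403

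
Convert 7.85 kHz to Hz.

7850 Hz

kilo = 1e3, (no prefix) = 1e0; factor is 1e3.
7.85 × 1e3 = 7850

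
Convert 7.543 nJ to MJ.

0.000000000000007543 MJ

nano = 10^-9, mega = 10^6; factor is 10^-15.
7.543 × 10^-15 = 0.000000000000007543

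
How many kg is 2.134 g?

0.002134 kg

(no prefix) = 10^0, kilo = 10^3; factor is 10^-3.
2.134 × 10^-3 = 0.002134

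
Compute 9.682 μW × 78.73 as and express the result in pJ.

9.682 × 10⁻⁶ × 78.73 × 10⁻¹⁸ = 762.26386 × 10⁻²⁴ J

0.00000000076226386 pJ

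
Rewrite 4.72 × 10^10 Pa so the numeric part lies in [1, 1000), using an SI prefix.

= 47.2 × 10^9 Pa; 10^9 is giga.

47.2 GPa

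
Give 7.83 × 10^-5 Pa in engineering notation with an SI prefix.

= 78.3 × 10^-6 Pa; 10^-6 is micro.

78.3 uPa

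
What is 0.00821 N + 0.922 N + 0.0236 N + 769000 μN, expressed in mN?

In mN:
  0.00821 N = 0.00821 × 10³ mN = 8.21
  0.922 N = 0.922 × 10³ mN = 922
  0.0236 N = 0.0236 × 10³ mN = 23.6
  769000 μN = 769000 × 10⁻³ mN = 769
Sum: 8.21 + 922 + 23.6 + 769 = 1722.81

1722.81 mN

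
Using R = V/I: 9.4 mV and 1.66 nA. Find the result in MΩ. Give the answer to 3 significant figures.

(9.4 × 10^-3) / (1.66 × 10^-9) = 5.6627 × 10^6 Ω

5.66 MΩ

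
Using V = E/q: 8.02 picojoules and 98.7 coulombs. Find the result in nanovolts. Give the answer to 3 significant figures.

(8.02e-12) / (98.7) = 0.081256e-12 V

0.0000813 nanovolts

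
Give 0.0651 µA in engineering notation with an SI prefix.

65.1 nA

= 65.1e-9 A; 1e-9 is nano.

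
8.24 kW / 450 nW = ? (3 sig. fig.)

(8.24e3) / (450e-9) = 0.01831e12

18300000000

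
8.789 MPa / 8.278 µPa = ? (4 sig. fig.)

(8.789 × 10⁶) / (8.278 × 10⁻⁶) = 1.0617 × 10¹²

1062000000000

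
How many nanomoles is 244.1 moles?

244100000000 nanomoles

(no prefix) = 10⁰, nano = 10⁻⁹; factor is 10⁹.
244.1 × 10⁹ = 244100000000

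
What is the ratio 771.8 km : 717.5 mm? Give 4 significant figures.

(771.8 × 10³) / (717.5 × 10⁻³) = 1.0757 × 10⁶

1076000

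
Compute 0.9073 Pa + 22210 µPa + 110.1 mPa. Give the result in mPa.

In mPa:
  0.9073 Pa = 0.9073 × 10³ mPa = 907.3
  22210 µPa = 22210 × 10⁻³ mPa = 22.21
  110.1 mPa → 110.1
Sum: 907.3 + 22.21 + 110.1 = 1039.61

1039.61 mPa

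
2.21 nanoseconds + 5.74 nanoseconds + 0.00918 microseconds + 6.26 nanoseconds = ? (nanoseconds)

23.39 nanoseconds

In nanoseconds:
  2.21 nanoseconds → 2.21
  5.74 nanoseconds → 5.74
  0.00918 microseconds = 0.00918e3 nanoseconds = 9.18
  6.26 nanoseconds → 6.26
Sum: 2.21 + 5.74 + 9.18 + 6.26 = 23.39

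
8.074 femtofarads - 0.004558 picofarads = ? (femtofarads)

In femtofarads:
  8.074 femtofarads → 8.074
  0.004558 picofarads = 0.004558 × 10³ femtofarads = 4.558
Difference: 8.074 - 4.558 = 3.516

3.516 femtofarads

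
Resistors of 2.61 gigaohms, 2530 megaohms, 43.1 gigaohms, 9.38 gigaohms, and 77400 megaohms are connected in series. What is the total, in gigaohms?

135.02 gigaohms

In gigaohms:
  2.61 gigaohms → 2.61
  2530 megaohms = 2530 × 10⁻³ gigaohms = 2.53
  43.1 gigaohms → 43.1
  9.38 gigaohms → 9.38
  77400 megaohms = 77400 × 10⁻³ gigaohms = 77.4
Sum: 2.61 + 2.53 + 43.1 + 9.38 + 77.4 = 135.02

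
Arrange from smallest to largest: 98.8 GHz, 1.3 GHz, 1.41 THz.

98.8 GHz = 98800000000 Hz
1.3 GHz = 1300000000 Hz
1.41 THz = 1410000000000 Hz

1.3 GHz < 98.8 GHz < 1.41 THz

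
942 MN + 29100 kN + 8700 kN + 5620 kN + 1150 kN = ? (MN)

In MN:
  942 MN → 942
  29100 kN = 29100 × 10^-3 MN = 29.1
  8700 kN = 8700 × 10^-3 MN = 8.7
  5620 kN = 5620 × 10^-3 MN = 5.62
  1150 kN = 1150 × 10^-3 MN = 1.15
Sum: 942 + 29.1 + 8.7 + 5.62 + 1.15 = 986.57

986.57 MN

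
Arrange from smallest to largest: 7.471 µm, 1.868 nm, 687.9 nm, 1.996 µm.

1.868 nm < 687.9 nm < 1.996 µm < 7.471 µm

7.471 µm = 0.000007471 m
1.868 nm = 0.000000001868 m
687.9 nm = 0.0000006879 m
1.996 µm = 0.000001996 m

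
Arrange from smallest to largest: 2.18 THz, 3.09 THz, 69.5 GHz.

69.5 GHz < 2.18 THz < 3.09 THz

2.18 THz = 2180000000000 Hz
3.09 THz = 3090000000000 Hz
69.5 GHz = 69500000000 Hz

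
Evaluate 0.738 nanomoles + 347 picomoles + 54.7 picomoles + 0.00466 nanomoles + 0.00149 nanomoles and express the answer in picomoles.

In picomoles:
  0.738 nanomoles = 0.738e3 picomoles = 738
  347 picomoles → 347
  54.7 picomoles → 54.7
  0.00466 nanomoles = 0.00466e3 picomoles = 4.66
  0.00149 nanomoles = 0.00149e3 picomoles = 1.49
Sum: 738 + 347 + 54.7 + 4.66 + 1.49 = 1145.85

1145.85 picomoles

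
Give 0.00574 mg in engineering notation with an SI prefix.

5.74 ug

= 5.74 × 10^-6 g; 10^-6 is micro.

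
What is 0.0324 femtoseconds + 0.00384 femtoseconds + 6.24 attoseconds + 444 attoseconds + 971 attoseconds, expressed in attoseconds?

In attoseconds:
  0.0324 femtoseconds = 0.0324e3 attoseconds = 32.4
  0.00384 femtoseconds = 0.00384e3 attoseconds = 3.84
  6.24 attoseconds → 6.24
  444 attoseconds → 444
  971 attoseconds → 971
Sum: 32.4 + 3.84 + 6.24 + 444 + 971 = 1457.48

1457.48 attoseconds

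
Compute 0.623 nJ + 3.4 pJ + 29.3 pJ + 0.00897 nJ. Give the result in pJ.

In pJ:
  0.623 nJ = 0.623e3 pJ = 623
  3.4 pJ → 3.4
  29.3 pJ → 29.3
  0.00897 nJ = 0.00897e3 pJ = 8.97
Sum: 623 + 3.4 + 29.3 + 8.97 = 664.67

664.67 pJ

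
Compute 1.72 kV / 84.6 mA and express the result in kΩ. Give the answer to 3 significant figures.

20.3 kΩ

(1.72e3) / (84.6e-3) = 0.020331e6 Ω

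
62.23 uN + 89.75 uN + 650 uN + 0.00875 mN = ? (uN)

In uN:
  62.23 uN → 62.23
  89.75 uN → 89.75
  650 uN → 650
  0.00875 mN = 0.00875 × 10³ uN = 8.75
Sum: 62.23 + 89.75 + 650 + 8.75 = 810.73

810.73 uN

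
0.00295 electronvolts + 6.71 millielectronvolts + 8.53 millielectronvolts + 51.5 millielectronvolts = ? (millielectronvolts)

69.69 millielectronvolts

In millielectronvolts:
  0.00295 electronvolts = 0.00295 × 10^3 millielectronvolts = 2.95
  6.71 millielectronvolts → 6.71
  8.53 millielectronvolts → 8.53
  51.5 millielectronvolts → 51.5
Sum: 2.95 + 6.71 + 8.53 + 51.5 = 69.69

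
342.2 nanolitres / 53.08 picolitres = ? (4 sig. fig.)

6447

(342.2 × 10^-9) / (53.08 × 10^-12) = 6.4469 × 10^3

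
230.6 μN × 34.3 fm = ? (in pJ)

0.00000790958 pJ

230.6 × 10⁻⁶ × 34.3 × 10⁻¹⁵ = 7909.58 × 10⁻²¹ J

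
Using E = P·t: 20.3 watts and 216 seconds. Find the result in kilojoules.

20.3 × 216 = 4384.8 J

4.3848 kilojoules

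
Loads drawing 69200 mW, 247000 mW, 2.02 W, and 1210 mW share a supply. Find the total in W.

In W:
  69200 mW = 69200 × 10^-3 W = 69.2
  247000 mW = 247000 × 10^-3 W = 247
  2.02 W → 2.02
  1210 mW = 1210 × 10^-3 W = 1.21
Sum: 69.2 + 247 + 2.02 + 1.21 = 319.43

319.43 W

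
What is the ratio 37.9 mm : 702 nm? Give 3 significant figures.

(37.9e-3) / (702e-9) = 0.05399e6

54000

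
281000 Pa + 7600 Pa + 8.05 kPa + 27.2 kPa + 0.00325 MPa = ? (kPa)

327.1 kPa

In kPa:
  281000 Pa = 281000 × 10^-3 kPa = 281
  7600 Pa = 7600 × 10^-3 kPa = 7.6
  8.05 kPa → 8.05
  27.2 kPa → 27.2
  0.00325 MPa = 0.00325 × 10^3 kPa = 3.25
Sum: 281 + 7.6 + 8.05 + 27.2 + 3.25 = 327.1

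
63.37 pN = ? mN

0.00000006337 mN

pico = 10⁻¹², milli = 10⁻³; factor is 10⁻⁹.
63.37 × 10⁻⁹ = 0.00000006337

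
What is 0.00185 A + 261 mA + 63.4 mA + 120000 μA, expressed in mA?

In mA:
  0.00185 A = 0.00185 × 10^3 mA = 1.85
  261 mA → 261
  63.4 mA → 63.4
  120000 μA = 120000 × 10^-3 mA = 120
Sum: 1.85 + 261 + 63.4 + 120 = 446.25

446.25 mA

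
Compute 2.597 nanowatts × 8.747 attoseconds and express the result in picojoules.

0.000000000000022715959 picojoules

2.597e-9 × 8.747e-18 = 22.715959e-27 J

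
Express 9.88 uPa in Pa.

0.00000988 Pa

micro = 1e-6, (no prefix) = 1e0; factor is 1e-6.
9.88 × 1e-6 = 0.00000988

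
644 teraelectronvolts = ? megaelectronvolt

tera = 1e12, mega = 1e6; factor is 1e6.
644 × 1e6 = 644000000

644000000 megaelectronvolts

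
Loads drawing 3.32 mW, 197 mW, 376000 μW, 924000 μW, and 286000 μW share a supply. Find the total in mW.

In mW:
  3.32 mW → 3.32
  197 mW → 197
  376000 μW = 376000e-3 mW = 376
  924000 μW = 924000e-3 mW = 924
  286000 μW = 286000e-3 mW = 286
Sum: 3.32 + 197 + 376 + 924 + 286 = 1786.32

1786.32 mW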